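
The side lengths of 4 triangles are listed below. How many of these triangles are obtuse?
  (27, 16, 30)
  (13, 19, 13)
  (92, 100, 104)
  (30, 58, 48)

(27,16,30): 16²+27² = 985 > 900 = 30² → acute
(13,19,13): 13²+13² = 338 < 361 = 19² → obtuse
(92,100,104): 92²+100² = 18464 > 10816 = 104² → acute
(30,58,48): 30²+48² = 3204 < 3364 = 58² → obtuse
2 of the 4 are obtuse.

2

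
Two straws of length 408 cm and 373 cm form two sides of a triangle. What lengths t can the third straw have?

By the triangle inequality, t must be less than 408 + 373 = 781 and greater than |408 − 373| = 35.

35 < t < 781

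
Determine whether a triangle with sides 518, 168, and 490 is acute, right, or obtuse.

Compare the square of the longest side to the sum of squares of the other two: 168² + 490² = 268324 = 518².

right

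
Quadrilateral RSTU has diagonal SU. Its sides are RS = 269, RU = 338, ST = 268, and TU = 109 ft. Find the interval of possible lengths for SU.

From triangle RSU: |269 − 338| < SU < 269 + 338, i.e. 69 < SU < 607.
From triangle TSU: 159 < SU < 377.
Both must hold, so SU lies in the intersection.

159 < SU < 377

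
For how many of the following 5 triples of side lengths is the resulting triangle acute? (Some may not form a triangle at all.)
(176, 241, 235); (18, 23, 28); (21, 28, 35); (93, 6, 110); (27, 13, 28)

(176,241,235): 176²+235² = 86201 > 58081 = 241² → acute
(18,23,28): 18²+23² = 853 > 784 = 28² → acute
(21,28,35): 21²+28² = 1225 = 35² → right
(93,6,110): 6+93 ≤ 110, not a triangle
(27,13,28): 13²+27² = 898 > 784 = 28² → acute
3 of the 5 are acute.

3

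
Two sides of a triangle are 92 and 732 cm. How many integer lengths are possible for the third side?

183

The third side lies in the open interval (640, 824).
Integers from 641 to 823 inclusive: 823 − 641 + 1 = 183.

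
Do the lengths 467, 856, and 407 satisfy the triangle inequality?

Yes

The longest side is 856, and the other two sum to 874.
Since 874 > 856, the triangle inequality holds.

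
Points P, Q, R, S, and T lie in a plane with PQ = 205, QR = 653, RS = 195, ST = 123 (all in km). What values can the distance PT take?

130 ≤ PT ≤ 1176 km

The maximum is all hops collinear in one direction: 205 + 653 + 195 + 123 = 1176.
The longest hop is 653; the others sum to 523. Folding the others back against it leaves at least 653 − 523 = 130.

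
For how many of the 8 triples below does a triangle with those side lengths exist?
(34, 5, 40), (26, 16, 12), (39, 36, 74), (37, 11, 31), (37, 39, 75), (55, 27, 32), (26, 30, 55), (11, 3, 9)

(5,34,40): 5+34 ≤ 40 → not valid
(12,16,26): 12+16 > 26 → valid
(36,39,74): 36+39 > 74 → valid
(11,31,37): 11+31 > 37 → valid
(37,39,75): 37+39 > 75 → valid
(27,32,55): 27+32 > 55 → valid
(26,30,55): 26+30 > 55 → valid
(3,9,11): 3+9 > 11 → valid
7 of the 8 triples form a triangle.

7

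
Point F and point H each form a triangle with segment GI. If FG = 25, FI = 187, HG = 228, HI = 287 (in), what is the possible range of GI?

162 < GI < 212

From triangle FGI: |25 − 187| < GI < 25 + 187, i.e. 162 < GI < 212.
From triangle HGI: 59 < GI < 515.
Both must hold, so GI lies in the intersection.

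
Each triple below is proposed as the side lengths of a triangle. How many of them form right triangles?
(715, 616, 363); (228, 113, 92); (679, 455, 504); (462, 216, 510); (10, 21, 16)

(715,616,363): 363²+616² = 511225 = 715² → right
(228,113,92): 92+113 ≤ 228, not a triangle
(679,455,504): 455²+504² = 461041 = 679² → right
(462,216,510): 216²+462² = 260100 = 510² → right
(10,21,16): 10²+16² = 356 < 441 = 21² → obtuse
3 of the 5 are right.

3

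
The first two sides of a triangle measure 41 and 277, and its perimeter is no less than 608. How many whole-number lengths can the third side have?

28

Triangle inequality: 236 < x < 318. Perimeter ≥ 608 gives x ≥ 608 − 41 − 277 = 290.
So 290 ≤ x < 318; integers 290 through 317: 28 values.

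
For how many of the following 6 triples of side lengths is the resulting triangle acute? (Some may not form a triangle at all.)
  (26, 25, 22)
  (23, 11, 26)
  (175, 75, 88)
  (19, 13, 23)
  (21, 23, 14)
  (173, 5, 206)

3

(26,25,22): 22²+25² = 1109 > 676 = 26² → acute
(23,11,26): 11²+23² = 650 < 676 = 26² → obtuse
(175,75,88): 75+88 ≤ 175, not a triangle
(19,13,23): 13²+19² = 530 > 529 = 23² → acute
(21,23,14): 14²+21² = 637 > 529 = 23² → acute
(173,5,206): 5+173 ≤ 206, not a triangle
3 of the 6 are acute.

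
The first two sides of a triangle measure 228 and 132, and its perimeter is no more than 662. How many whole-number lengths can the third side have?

Triangle inequality: 96 < x < 360. Perimeter ≤ 662 gives x ≤ 662 − 228 − 132 = 302.
So 96 < x ≤ 302; integers 97 through 302: 206 values.

206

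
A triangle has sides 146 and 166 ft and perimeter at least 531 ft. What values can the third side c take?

219 ≤ c < 312

Triangle inequality alone gives 20 < c < 312.
The perimeter condition gives c ≥ 531 − 146 − 166 = 219.
Intersecting the two: 219 ≤ c < 312.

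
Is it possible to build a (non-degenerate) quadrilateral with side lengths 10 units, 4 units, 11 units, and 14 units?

A quadrilateral exists iff every side is shorter than the sum of the others — equivalently, the longest side is less than the sum of the rest.
Longest side 14 < 25 (sum of the remaining 3), so yes.

Yes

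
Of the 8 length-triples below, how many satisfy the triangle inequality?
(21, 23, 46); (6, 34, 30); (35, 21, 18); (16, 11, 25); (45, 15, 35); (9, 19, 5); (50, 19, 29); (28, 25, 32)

5

(21,23,46): 21+23 ≤ 46 → not valid
(6,30,34): 6+30 > 34 → valid
(18,21,35): 18+21 > 35 → valid
(11,16,25): 11+16 > 25 → valid
(15,35,45): 15+35 > 45 → valid
(5,9,19): 5+9 ≤ 19 → not valid
(19,29,50): 19+29 ≤ 50 → not valid
(25,28,32): 25+28 > 32 → valid
5 of the 8 triples form a triangle.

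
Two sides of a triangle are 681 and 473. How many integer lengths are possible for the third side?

The third side lies in the open interval (208, 1154).
Integers from 209 to 1153 inclusive: 1153 − 209 + 1 = 945.

945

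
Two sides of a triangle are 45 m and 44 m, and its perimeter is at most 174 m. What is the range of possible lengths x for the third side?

Triangle inequality alone gives 1 < x < 89.
The perimeter condition gives x ≤ 174 − 45 − 44 = 85.
Intersecting the two: 1 < x ≤ 85.

1 < x ≤ 85 m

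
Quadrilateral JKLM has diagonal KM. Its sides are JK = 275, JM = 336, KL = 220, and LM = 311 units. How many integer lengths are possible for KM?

439

From triangle JKM: 61 < KM < 611.
From triangle LKM: 91 < KM < 531.
Intersection: 91 < KM < 531, so integers 92 through 530: 439 values.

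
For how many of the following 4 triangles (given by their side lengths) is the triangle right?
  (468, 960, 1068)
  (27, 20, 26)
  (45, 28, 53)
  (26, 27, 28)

2

(468,960,1068): 468²+960² = 1140624 = 1068² → right
(27,20,26): 20²+26² = 1076 > 729 = 27² → acute
(45,28,53): 28²+45² = 2809 = 53² → right
(26,27,28): 26²+27² = 1405 > 784 = 28² → acute
2 of the 4 are right.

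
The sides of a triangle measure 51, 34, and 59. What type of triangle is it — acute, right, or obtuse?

acute

Compare the square of the longest side to the sum of squares of the other two: 34² + 51² = 3757 > 3481 = 59².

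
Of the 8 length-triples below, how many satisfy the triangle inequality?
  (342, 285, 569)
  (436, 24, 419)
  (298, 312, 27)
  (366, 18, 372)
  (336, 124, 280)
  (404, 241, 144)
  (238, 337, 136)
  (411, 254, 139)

(285,342,569): 285+342 > 569 → valid
(24,419,436): 24+419 > 436 → valid
(27,298,312): 27+298 > 312 → valid
(18,366,372): 18+366 > 372 → valid
(124,280,336): 124+280 > 336 → valid
(144,241,404): 144+241 ≤ 404 → not valid
(136,238,337): 136+238 > 337 → valid
(139,254,411): 139+254 ≤ 411 → not valid
6 of the 8 triples form a triangle.

6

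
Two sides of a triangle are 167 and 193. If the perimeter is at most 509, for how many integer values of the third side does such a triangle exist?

123

Triangle inequality: 26 < x < 360. Perimeter ≤ 509 gives x ≤ 509 − 167 − 193 = 149.
So 26 < x ≤ 149; integers 27 through 149: 123 values.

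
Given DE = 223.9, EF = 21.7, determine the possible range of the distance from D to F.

202.2 ≤ DF ≤ 245.6

By the triangle inequality, |223.9 − 21.7| ≤ DF ≤ 223.9 + 21.7.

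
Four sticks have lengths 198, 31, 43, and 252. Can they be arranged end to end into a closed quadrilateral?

A quadrilateral exists iff every side is shorter than the sum of the others — equivalently, the longest side is less than the sum of the rest.
Longest side 252 < 272 (sum of the remaining 3), so yes.

Yes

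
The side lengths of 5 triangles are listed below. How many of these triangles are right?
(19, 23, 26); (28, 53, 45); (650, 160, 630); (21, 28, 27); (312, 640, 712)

3

(19,23,26): 19²+23² = 890 > 676 = 26² → acute
(28,53,45): 28²+45² = 2809 = 53² → right
(650,160,630): 160²+630² = 422500 = 650² → right
(21,28,27): 21²+27² = 1170 > 784 = 28² → acute
(312,640,712): 312²+640² = 506944 = 712² → right
3 of the 5 are right.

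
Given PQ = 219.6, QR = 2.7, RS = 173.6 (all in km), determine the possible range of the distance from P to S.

43.3 ≤ PS ≤ 395.9 km

The maximum is all hops collinear in one direction: 219.6 + 2.7 + 173.6 = 395.9.
The longest hop is 219.6; the others sum to 176.3. Folding the others back against it leaves at least 219.6 − 176.3 = 43.3.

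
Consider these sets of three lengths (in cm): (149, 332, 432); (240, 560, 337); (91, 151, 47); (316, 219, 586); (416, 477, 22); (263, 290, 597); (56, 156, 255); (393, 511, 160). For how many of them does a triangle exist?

(149,332,432): 149+332 > 432 → valid
(240,337,560): 240+337 > 560 → valid
(47,91,151): 47+91 ≤ 151 → not valid
(219,316,586): 219+316 ≤ 586 → not valid
(22,416,477): 22+416 ≤ 477 → not valid
(263,290,597): 263+290 ≤ 597 → not valid
(56,156,255): 56+156 ≤ 255 → not valid
(160,393,511): 160+393 > 511 → valid
3 of the 8 triples form a triangle.

3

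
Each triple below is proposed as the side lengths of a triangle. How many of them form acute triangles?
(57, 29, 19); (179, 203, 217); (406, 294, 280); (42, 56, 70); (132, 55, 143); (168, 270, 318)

(57,29,19): 19+29 ≤ 57, not a triangle
(179,203,217): 179²+203² = 73250 > 47089 = 217² → acute
(406,294,280): 280²+294² = 164836 = 406² → right
(42,56,70): 42²+56² = 4900 = 70² → right
(132,55,143): 55²+132² = 20449 = 143² → right
(168,270,318): 168²+270² = 101124 = 318² → right
1 of the 6 is acute.

1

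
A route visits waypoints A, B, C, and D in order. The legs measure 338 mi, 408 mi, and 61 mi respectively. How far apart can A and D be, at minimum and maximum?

9 ≤ AD ≤ 807 mi

The maximum is all hops collinear in one direction: 338 + 408 + 61 = 807.
The longest hop is 408; the others sum to 399. Folding the others back against it leaves at least 408 − 399 = 9.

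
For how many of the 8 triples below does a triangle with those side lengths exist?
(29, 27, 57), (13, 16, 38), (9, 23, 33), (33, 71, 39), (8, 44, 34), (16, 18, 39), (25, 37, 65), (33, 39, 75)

1

(27,29,57): 27+29 ≤ 57 → not valid
(13,16,38): 13+16 ≤ 38 → not valid
(9,23,33): 9+23 ≤ 33 → not valid
(33,39,71): 33+39 > 71 → valid
(8,34,44): 8+34 ≤ 44 → not valid
(16,18,39): 16+18 ≤ 39 → not valid
(25,37,65): 25+37 ≤ 65 → not valid
(33,39,75): 33+39 ≤ 75 → not valid
1 of the 8 triples forms a triangle.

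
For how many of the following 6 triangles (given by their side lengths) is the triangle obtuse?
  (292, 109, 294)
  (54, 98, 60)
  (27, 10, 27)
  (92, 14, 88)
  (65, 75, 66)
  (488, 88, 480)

(292,109,294): 109²+292² = 97145 > 86436 = 294² → acute
(54,98,60): 54²+60² = 6516 < 9604 = 98² → obtuse
(27,10,27): 10²+27² = 829 > 729 = 27² → acute
(92,14,88): 14²+88² = 7940 < 8464 = 92² → obtuse
(65,75,66): 65²+66² = 8581 > 5625 = 75² → acute
(488,88,480): 88²+480² = 238144 = 488² → right
2 of the 6 are obtuse.

2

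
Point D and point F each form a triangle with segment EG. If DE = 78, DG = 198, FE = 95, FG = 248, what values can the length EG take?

153 < EG < 276

From triangle DEG: |78 − 198| < EG < 78 + 198, i.e. 120 < EG < 276.
From triangle FEG: 153 < EG < 343.
Both must hold, so EG lies in the intersection.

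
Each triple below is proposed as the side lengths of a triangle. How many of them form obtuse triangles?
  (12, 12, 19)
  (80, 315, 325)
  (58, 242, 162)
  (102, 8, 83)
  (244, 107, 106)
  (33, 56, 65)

(12,12,19): 12²+12² = 288 < 361 = 19² → obtuse
(80,315,325): 80²+315² = 105625 = 325² → right
(58,242,162): 58+162 ≤ 242, not a triangle
(102,8,83): 8+83 ≤ 102, not a triangle
(244,107,106): 106+107 ≤ 244, not a triangle
(33,56,65): 33²+56² = 4225 = 65² → right
1 of the 6 is obtuse.

1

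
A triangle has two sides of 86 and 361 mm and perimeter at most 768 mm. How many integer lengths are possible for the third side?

Triangle inequality: 275 < x < 447. Perimeter ≤ 768 gives x ≤ 768 − 86 − 361 = 321.
So 275 < x ≤ 321; integers 276 through 321: 46 values.

46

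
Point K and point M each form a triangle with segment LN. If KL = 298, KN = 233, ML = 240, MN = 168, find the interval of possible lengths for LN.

72 < LN < 408

From triangle KLN: |298 − 233| < LN < 298 + 233, i.e. 65 < LN < 531.
From triangle MLN: 72 < LN < 408.
Both must hold, so LN lies in the intersection.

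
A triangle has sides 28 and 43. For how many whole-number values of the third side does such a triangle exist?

The third side lies in the open interval (15, 71).
Integers from 16 to 70 inclusive: 70 − 16 + 1 = 55.

55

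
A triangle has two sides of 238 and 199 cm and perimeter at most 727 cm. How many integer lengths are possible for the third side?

251

Triangle inequality: 39 < x < 437. Perimeter ≤ 727 gives x ≤ 727 − 238 − 199 = 290.
So 39 < x ≤ 290; integers 40 through 290: 251 values.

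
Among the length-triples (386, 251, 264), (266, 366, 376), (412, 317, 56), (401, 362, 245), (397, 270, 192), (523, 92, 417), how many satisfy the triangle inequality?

4

(251,264,386): 251+264 > 386 → valid
(266,366,376): 266+366 > 376 → valid
(56,317,412): 56+317 ≤ 412 → not valid
(245,362,401): 245+362 > 401 → valid
(192,270,397): 192+270 > 397 → valid
(92,417,523): 92+417 ≤ 523 → not valid
4 of the 6 triples form a triangle.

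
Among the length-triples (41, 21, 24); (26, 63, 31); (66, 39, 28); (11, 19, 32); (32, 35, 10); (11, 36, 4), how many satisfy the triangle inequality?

3

(21,24,41): 21+24 > 41 → valid
(26,31,63): 26+31 ≤ 63 → not valid
(28,39,66): 28+39 > 66 → valid
(11,19,32): 11+19 ≤ 32 → not valid
(10,32,35): 10+32 > 35 → valid
(4,11,36): 4+11 ≤ 36 → not valid
3 of the 6 triples form a triangle.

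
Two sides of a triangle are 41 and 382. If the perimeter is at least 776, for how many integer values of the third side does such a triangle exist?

Triangle inequality: 341 < x < 423. Perimeter ≥ 776 gives x ≥ 776 − 41 − 382 = 353.
So 353 ≤ x < 423; integers 353 through 422: 70 values.

70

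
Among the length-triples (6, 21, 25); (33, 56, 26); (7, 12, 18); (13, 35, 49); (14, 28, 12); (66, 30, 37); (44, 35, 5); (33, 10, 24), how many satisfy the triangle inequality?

5

(6,21,25): 6+21 > 25 → valid
(26,33,56): 26+33 > 56 → valid
(7,12,18): 7+12 > 18 → valid
(13,35,49): 13+35 ≤ 49 → not valid
(12,14,28): 12+14 ≤ 28 → not valid
(30,37,66): 30+37 > 66 → valid
(5,35,44): 5+35 ≤ 44 → not valid
(10,24,33): 10+24 > 33 → valid
5 of the 8 triples form a triangle.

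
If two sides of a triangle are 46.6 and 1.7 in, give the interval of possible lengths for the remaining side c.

By the triangle inequality, c must be less than 46.6 + 1.7 = 48.3 and greater than |46.6 − 1.7| = 44.9.

44.9 < c < 48.3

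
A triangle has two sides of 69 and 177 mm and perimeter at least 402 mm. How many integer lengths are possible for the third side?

90

Triangle inequality: 108 < x < 246. Perimeter ≥ 402 gives x ≥ 402 − 69 − 177 = 156.
So 156 ≤ x < 246; integers 156 through 245: 90 values.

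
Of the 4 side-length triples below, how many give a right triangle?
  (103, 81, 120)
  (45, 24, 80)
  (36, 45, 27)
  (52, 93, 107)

1

(103,81,120): 81²+103² = 17170 > 14400 = 120² → acute
(45,24,80): 24+45 ≤ 80, not a triangle
(36,45,27): 27²+36² = 2025 = 45² → right
(52,93,107): 52²+93² = 11353 < 11449 = 107² → obtuse
1 of the 4 is right.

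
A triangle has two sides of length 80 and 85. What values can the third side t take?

5 < t < 165

By the triangle inequality, t must be less than 80 + 85 = 165 and greater than |80 − 85| = 5.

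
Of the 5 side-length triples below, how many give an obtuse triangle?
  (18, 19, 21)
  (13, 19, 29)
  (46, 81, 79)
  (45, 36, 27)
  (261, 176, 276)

1

(18,19,21): 18²+19² = 685 > 441 = 21² → acute
(13,19,29): 13²+19² = 530 < 841 = 29² → obtuse
(46,81,79): 46²+79² = 8357 > 6561 = 81² → acute
(45,36,27): 27²+36² = 2025 = 45² → right
(261,176,276): 176²+261² = 99097 > 76176 = 276² → acute
1 of the 5 is obtuse.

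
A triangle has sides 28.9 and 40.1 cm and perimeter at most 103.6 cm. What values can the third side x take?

Triangle inequality alone gives 11.2 < x < 69.0.
The perimeter condition gives x ≤ 103.6 − 28.9 − 40.1 = 34.6.
Intersecting the two: 11.2 < x ≤ 34.6.

11.2 < x ≤ 34.6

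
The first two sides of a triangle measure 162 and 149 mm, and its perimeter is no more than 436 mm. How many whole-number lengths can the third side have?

112

Triangle inequality: 13 < x < 311. Perimeter ≤ 436 gives x ≤ 436 − 162 − 149 = 125.
So 13 < x ≤ 125; integers 14 through 125: 112 values.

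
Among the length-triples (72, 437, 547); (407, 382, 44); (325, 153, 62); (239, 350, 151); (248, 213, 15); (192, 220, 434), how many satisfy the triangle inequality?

2

(72,437,547): 72+437 ≤ 547 → not valid
(44,382,407): 44+382 > 407 → valid
(62,153,325): 62+153 ≤ 325 → not valid
(151,239,350): 151+239 > 350 → valid
(15,213,248): 15+213 ≤ 248 → not valid
(192,220,434): 192+220 ≤ 434 → not valid
2 of the 6 triples form a triangle.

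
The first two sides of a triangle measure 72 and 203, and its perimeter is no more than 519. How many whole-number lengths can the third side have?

113

Triangle inequality: 131 < x < 275. Perimeter ≤ 519 gives x ≤ 519 − 72 − 203 = 244.
So 131 < x ≤ 244; integers 132 through 244: 113 values.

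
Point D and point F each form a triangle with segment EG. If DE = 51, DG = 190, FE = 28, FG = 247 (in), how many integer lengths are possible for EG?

21

From triangle DEG: 139 < EG < 241.
From triangle FEG: 219 < EG < 275.
Intersection: 219 < EG < 241, so integers 220 through 240: 21 values.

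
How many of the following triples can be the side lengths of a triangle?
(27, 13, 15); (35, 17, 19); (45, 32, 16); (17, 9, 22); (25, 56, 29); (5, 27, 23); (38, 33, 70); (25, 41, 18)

(13,15,27): 13+15 > 27 → valid
(17,19,35): 17+19 > 35 → valid
(16,32,45): 16+32 > 45 → valid
(9,17,22): 9+17 > 22 → valid
(25,29,56): 25+29 ≤ 56 → not valid
(5,23,27): 5+23 > 27 → valid
(33,38,70): 33+38 > 70 → valid
(18,25,41): 18+25 > 41 → valid
7 of the 8 triples form a triangle.

7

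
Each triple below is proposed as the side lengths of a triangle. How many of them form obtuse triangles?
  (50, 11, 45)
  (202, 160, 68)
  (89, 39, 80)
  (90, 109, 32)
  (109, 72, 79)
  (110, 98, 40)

(50,11,45): 11²+45² = 2146 < 2500 = 50² → obtuse
(202,160,68): 68²+160² = 30224 < 40804 = 202² → obtuse
(89,39,80): 39²+80² = 7921 = 89² → right
(90,109,32): 32²+90² = 9124 < 11881 = 109² → obtuse
(109,72,79): 72²+79² = 11425 < 11881 = 109² → obtuse
(110,98,40): 40²+98² = 11204 < 12100 = 110² → obtuse
5 of the 6 are obtuse.

5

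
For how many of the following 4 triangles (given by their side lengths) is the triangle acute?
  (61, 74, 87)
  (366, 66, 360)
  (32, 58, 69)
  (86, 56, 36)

(61,74,87): 61²+74² = 9197 > 7569 = 87² → acute
(366,66,360): 66²+360² = 133956 = 366² → right
(32,58,69): 32²+58² = 4388 < 4761 = 69² → obtuse
(86,56,36): 36²+56² = 4432 < 7396 = 86² → obtuse
1 of the 4 is acute.

1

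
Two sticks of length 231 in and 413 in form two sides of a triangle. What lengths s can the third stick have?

By the triangle inequality, s must be less than 231 + 413 = 644 and greater than |231 − 413| = 182.

182 < s < 644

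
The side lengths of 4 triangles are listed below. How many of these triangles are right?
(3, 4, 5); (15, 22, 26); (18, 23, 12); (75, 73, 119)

1

(3,4,5): 3²+4² = 25 = 5² → right
(15,22,26): 15²+22² = 709 > 676 = 26² → acute
(18,23,12): 12²+18² = 468 < 529 = 23² → obtuse
(75,73,119): 73²+75² = 10954 < 14161 = 119² → obtuse
1 of the 4 is right.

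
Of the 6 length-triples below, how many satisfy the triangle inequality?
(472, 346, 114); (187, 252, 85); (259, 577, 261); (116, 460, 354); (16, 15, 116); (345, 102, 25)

2

(114,346,472): 114+346 ≤ 472 → not valid
(85,187,252): 85+187 > 252 → valid
(259,261,577): 259+261 ≤ 577 → not valid
(116,354,460): 116+354 > 460 → valid
(15,16,116): 15+16 ≤ 116 → not valid
(25,102,345): 25+102 ≤ 345 → not valid
2 of the 6 triples form a triangle.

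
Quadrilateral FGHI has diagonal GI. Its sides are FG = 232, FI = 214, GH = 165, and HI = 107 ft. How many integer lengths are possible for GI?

From triangle FGI: 18 < GI < 446.
From triangle HGI: 58 < GI < 272.
Intersection: 58 < GI < 272, so integers 59 through 271: 213 values.

213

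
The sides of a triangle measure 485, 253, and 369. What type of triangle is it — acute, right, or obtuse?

obtuse

Compare the square of the longest side to the sum of squares of the other two: 253² + 369² = 200170 < 235225 = 485².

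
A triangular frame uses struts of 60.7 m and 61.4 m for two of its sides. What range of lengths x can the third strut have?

0.7 < x < 122.1 (m)

By the triangle inequality, x must be less than 60.7 + 61.4 = 122.1 and greater than |60.7 − 61.4| = 0.7.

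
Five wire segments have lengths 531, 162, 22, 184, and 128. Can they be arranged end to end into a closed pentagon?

For a pentagon, each side must be shorter than the sum of the others.
Here the longest side is 531, but the remaining 4 sides sum to only 496.

No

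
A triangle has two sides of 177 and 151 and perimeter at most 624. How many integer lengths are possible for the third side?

Triangle inequality: 26 < x < 328. Perimeter ≤ 624 gives x ≤ 624 − 177 − 151 = 296.
So 26 < x ≤ 296; integers 27 through 296: 270 values.

270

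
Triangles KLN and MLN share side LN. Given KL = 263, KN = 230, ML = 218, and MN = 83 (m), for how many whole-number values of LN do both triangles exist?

From triangle KLN: 33 < LN < 493.
From triangle MLN: 135 < LN < 301.
Intersection: 135 < LN < 301, so integers 136 through 300: 165 values.

165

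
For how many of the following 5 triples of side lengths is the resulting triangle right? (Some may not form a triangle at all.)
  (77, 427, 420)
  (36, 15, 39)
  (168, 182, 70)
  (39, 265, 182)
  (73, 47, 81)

3

(77,427,420): 77²+420² = 182329 = 427² → right
(36,15,39): 15²+36² = 1521 = 39² → right
(168,182,70): 70²+168² = 33124 = 182² → right
(39,265,182): 39+182 ≤ 265, not a triangle
(73,47,81): 47²+73² = 7538 > 6561 = 81² → acute
3 of the 5 are right.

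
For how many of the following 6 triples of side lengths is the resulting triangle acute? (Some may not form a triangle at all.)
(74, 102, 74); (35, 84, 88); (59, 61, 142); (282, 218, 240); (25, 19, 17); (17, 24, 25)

5

(74,102,74): 74²+74² = 10952 > 10404 = 102² → acute
(35,84,88): 35²+84² = 8281 > 7744 = 88² → acute
(59,61,142): 59+61 ≤ 142, not a triangle
(282,218,240): 218²+240² = 105124 > 79524 = 282² → acute
(25,19,17): 17²+19² = 650 > 625 = 25² → acute
(17,24,25): 17²+24² = 865 > 625 = 25² → acute
5 of the 6 are acute.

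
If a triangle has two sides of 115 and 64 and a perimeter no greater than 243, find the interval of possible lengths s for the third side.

Triangle inequality alone gives 51 < s < 179.
The perimeter condition gives s ≤ 243 − 115 − 64 = 64.
Intersecting the two: 51 < s ≤ 64.

51 < s ≤ 64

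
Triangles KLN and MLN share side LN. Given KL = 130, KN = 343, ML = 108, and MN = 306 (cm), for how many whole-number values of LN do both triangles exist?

From triangle KLN: 213 < LN < 473.
From triangle MLN: 198 < LN < 414.
Intersection: 213 < LN < 414, so integers 214 through 413: 200 values.

200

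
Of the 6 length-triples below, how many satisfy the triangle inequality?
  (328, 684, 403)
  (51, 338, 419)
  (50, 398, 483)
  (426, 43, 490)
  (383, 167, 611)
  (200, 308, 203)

2

(328,403,684): 328+403 > 684 → valid
(51,338,419): 51+338 ≤ 419 → not valid
(50,398,483): 50+398 ≤ 483 → not valid
(43,426,490): 43+426 ≤ 490 → not valid
(167,383,611): 167+383 ≤ 611 → not valid
(200,203,308): 200+203 > 308 → valid
2 of the 6 triples form a triangle.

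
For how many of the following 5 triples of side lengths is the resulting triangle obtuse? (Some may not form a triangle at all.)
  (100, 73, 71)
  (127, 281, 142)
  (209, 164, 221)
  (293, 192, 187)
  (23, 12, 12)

2

(100,73,71): 71²+73² = 10370 > 10000 = 100² → acute
(127,281,142): 127+142 ≤ 281, not a triangle
(209,164,221): 164²+209² = 70577 > 48841 = 221² → acute
(293,192,187): 187²+192² = 71833 < 85849 = 293² → obtuse
(23,12,12): 12²+12² = 288 < 529 = 23² → obtuse
2 of the 5 are obtuse.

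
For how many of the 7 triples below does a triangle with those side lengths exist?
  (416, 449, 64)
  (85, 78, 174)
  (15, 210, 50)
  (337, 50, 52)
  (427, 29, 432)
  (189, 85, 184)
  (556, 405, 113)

(64,416,449): 64+416 > 449 → valid
(78,85,174): 78+85 ≤ 174 → not valid
(15,50,210): 15+50 ≤ 210 → not valid
(50,52,337): 50+52 ≤ 337 → not valid
(29,427,432): 29+427 > 432 → valid
(85,184,189): 85+184 > 189 → valid
(113,405,556): 113+405 ≤ 556 → not valid
3 of the 7 triples form a triangle.

3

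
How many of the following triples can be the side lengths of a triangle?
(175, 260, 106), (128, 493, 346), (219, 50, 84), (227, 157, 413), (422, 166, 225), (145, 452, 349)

(106,175,260): 106+175 > 260 → valid
(128,346,493): 128+346 ≤ 493 → not valid
(50,84,219): 50+84 ≤ 219 → not valid
(157,227,413): 157+227 ≤ 413 → not valid
(166,225,422): 166+225 ≤ 422 → not valid
(145,349,452): 145+349 > 452 → valid
2 of the 6 triples form a triangle.

2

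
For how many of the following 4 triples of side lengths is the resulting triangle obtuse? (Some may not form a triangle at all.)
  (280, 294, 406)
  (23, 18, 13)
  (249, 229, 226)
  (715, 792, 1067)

(280,294,406): 280²+294² = 164836 = 406² → right
(23,18,13): 13²+18² = 493 < 529 = 23² → obtuse
(249,229,226): 226²+229² = 103517 > 62001 = 249² → acute
(715,792,1067): 715²+792² = 1138489 = 1067² → right
1 of the 4 is obtuse.

1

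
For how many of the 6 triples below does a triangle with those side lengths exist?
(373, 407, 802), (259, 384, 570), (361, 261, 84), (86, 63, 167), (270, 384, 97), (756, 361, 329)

1

(373,407,802): 373+407 ≤ 802 → not valid
(259,384,570): 259+384 > 570 → valid
(84,261,361): 84+261 ≤ 361 → not valid
(63,86,167): 63+86 ≤ 167 → not valid
(97,270,384): 97+270 ≤ 384 → not valid
(329,361,756): 329+361 ≤ 756 → not valid
1 of the 6 triples forms a triangle.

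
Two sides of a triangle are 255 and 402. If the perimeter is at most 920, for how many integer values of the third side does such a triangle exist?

Triangle inequality: 147 < x < 657. Perimeter ≤ 920 gives x ≤ 920 − 255 − 402 = 263.
So 147 < x ≤ 263; integers 148 through 263: 116 values.

116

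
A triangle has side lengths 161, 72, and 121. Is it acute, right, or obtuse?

obtuse

Compare the square of the longest side to the sum of squares of the other two: 72² + 121² = 19825 < 25921 = 161².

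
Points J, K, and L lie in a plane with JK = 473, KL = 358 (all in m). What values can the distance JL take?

115 ≤ JL ≤ 831 m

By the triangle inequality, |473 − 358| ≤ JL ≤ 473 + 358.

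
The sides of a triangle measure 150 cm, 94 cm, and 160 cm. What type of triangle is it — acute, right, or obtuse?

Compare the square of the longest side to the sum of squares of the other two: 94² + 150² = 31336 > 25600 = 160².

acute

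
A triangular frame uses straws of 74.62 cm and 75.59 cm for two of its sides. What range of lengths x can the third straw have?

0.97 < x < 150.21 (cm)

By the triangle inequality, x must be less than 74.62 + 75.59 = 150.21 and greater than |74.62 − 75.59| = 0.97.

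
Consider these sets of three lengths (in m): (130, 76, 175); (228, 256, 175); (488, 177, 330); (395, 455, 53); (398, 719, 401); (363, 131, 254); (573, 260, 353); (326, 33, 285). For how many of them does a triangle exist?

6

(76,130,175): 76+130 > 175 → valid
(175,228,256): 175+228 > 256 → valid
(177,330,488): 177+330 > 488 → valid
(53,395,455): 53+395 ≤ 455 → not valid
(398,401,719): 398+401 > 719 → valid
(131,254,363): 131+254 > 363 → valid
(260,353,573): 260+353 > 573 → valid
(33,285,326): 33+285 ≤ 326 → not valid
6 of the 8 triples form a triangle.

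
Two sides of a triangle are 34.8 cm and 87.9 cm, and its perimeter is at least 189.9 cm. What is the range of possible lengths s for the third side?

67.2 ≤ s < 122.7

Triangle inequality alone gives 53.1 < s < 122.7.
The perimeter condition gives s ≥ 189.9 − 34.8 − 87.9 = 67.2.
Intersecting the two: 67.2 ≤ s < 122.7.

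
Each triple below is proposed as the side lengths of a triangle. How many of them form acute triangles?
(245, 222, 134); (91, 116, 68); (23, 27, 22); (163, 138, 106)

3

(245,222,134): 134²+222² = 67240 > 60025 = 245² → acute
(91,116,68): 68²+91² = 12905 < 13456 = 116² → obtuse
(23,27,22): 22²+23² = 1013 > 729 = 27² → acute
(163,138,106): 106²+138² = 30280 > 26569 = 163² → acute
3 of the 4 are acute.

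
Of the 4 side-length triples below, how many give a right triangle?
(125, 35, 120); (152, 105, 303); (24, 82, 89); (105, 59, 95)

(125,35,120): 35²+120² = 15625 = 125² → right
(152,105,303): 105+152 ≤ 303, not a triangle
(24,82,89): 24²+82² = 7300 < 7921 = 89² → obtuse
(105,59,95): 59²+95² = 12506 > 11025 = 105² → acute
1 of the 4 is right.

1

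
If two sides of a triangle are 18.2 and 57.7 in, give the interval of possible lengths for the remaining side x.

39.5 < x < 75.9 (in)

By the triangle inequality, x must be less than 18.2 + 57.7 = 75.9 and greater than |18.2 − 57.7| = 39.5.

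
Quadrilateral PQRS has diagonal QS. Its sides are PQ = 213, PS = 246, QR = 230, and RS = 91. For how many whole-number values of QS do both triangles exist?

From triangle PQS: 33 < QS < 459.
From triangle RQS: 139 < QS < 321.
Intersection: 139 < QS < 321, so integers 140 through 320: 181 values.

181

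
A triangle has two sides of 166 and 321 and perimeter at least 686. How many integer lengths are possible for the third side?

Triangle inequality: 155 < x < 487. Perimeter ≥ 686 gives x ≥ 686 − 166 − 321 = 199.
So 199 ≤ x < 487; integers 199 through 486: 288 values.

288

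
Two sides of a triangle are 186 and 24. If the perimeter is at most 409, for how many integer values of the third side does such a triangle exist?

37

Triangle inequality: 162 < x < 210. Perimeter ≤ 409 gives x ≤ 409 − 186 − 24 = 199.
So 162 < x ≤ 199; integers 163 through 199: 37 values.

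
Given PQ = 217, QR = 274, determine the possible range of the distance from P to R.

By the triangle inequality, |217 − 274| ≤ PR ≤ 217 + 274.

57 ≤ PR ≤ 491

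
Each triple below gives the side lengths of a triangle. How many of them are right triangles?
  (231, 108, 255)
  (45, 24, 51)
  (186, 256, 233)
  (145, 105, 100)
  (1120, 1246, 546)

4

(231,108,255): 108²+231² = 65025 = 255² → right
(45,24,51): 24²+45² = 2601 = 51² → right
(186,256,233): 186²+233² = 88885 > 65536 = 256² → acute
(145,105,100): 100²+105² = 21025 = 145² → right
(1120,1246,546): 546²+1120² = 1552516 = 1246² → right
4 of the 5 are right.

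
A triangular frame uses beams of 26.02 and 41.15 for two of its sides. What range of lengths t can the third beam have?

15.13 < t < 67.17

By the triangle inequality, t must be less than 26.02 + 41.15 = 67.17 and greater than |26.02 − 41.15| = 15.13.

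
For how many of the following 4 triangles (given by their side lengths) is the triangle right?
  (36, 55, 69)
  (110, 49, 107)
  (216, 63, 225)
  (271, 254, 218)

1

(36,55,69): 36²+55² = 4321 < 4761 = 69² → obtuse
(110,49,107): 49²+107² = 13850 > 12100 = 110² → acute
(216,63,225): 63²+216² = 50625 = 225² → right
(271,254,218): 218²+254² = 112040 > 73441 = 271² → acute
1 of the 4 is right.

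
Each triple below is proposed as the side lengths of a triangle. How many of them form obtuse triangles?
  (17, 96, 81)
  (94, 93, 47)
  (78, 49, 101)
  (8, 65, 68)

(17,96,81): 17²+81² = 6850 < 9216 = 96² → obtuse
(94,93,47): 47²+93² = 10858 > 8836 = 94² → acute
(78,49,101): 49²+78² = 8485 < 10201 = 101² → obtuse
(8,65,68): 8²+65² = 4289 < 4624 = 68² → obtuse
3 of the 4 are obtuse.

3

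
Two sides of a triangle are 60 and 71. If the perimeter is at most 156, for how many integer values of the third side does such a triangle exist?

Triangle inequality: 11 < x < 131. Perimeter ≤ 156 gives x ≤ 156 − 60 − 71 = 25.
So 11 < x ≤ 25; integers 12 through 25: 14 values.

14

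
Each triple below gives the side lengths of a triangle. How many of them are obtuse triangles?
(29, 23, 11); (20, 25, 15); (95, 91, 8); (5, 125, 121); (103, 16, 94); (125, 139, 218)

5

(29,23,11): 11²+23² = 650 < 841 = 29² → obtuse
(20,25,15): 15²+20² = 625 = 25² → right
(95,91,8): 8²+91² = 8345 < 9025 = 95² → obtuse
(5,125,121): 5²+121² = 14666 < 15625 = 125² → obtuse
(103,16,94): 16²+94² = 9092 < 10609 = 103² → obtuse
(125,139,218): 125²+139² = 34946 < 47524 = 218² → obtuse
5 of the 6 are obtuse.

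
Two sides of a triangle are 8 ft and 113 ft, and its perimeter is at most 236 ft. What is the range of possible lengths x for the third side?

Triangle inequality alone gives 105 < x < 121.
The perimeter condition gives x ≤ 236 − 8 − 113 = 115.
Intersecting the two: 105 < x ≤ 115.

105 < x ≤ 115 ft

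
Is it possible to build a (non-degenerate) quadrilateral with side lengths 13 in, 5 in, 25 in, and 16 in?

Yes

A quadrilateral exists iff every side is shorter than the sum of the others — equivalently, the longest side is less than the sum of the rest.
Longest side 25 < 34 (sum of the remaining 3), so yes.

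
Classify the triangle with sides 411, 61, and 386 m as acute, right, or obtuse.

Compare the square of the longest side to the sum of squares of the other two: 61² + 386² = 152717 < 168921 = 411².

obtuse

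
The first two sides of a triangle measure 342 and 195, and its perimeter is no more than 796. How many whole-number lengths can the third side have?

Triangle inequality: 147 < x < 537. Perimeter ≤ 796 gives x ≤ 796 − 342 − 195 = 259.
So 147 < x ≤ 259; integers 148 through 259: 112 values.

112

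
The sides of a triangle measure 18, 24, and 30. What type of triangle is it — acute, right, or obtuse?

Compare the square of the longest side to the sum of squares of the other two: 18² + 24² = 900 = 30².

right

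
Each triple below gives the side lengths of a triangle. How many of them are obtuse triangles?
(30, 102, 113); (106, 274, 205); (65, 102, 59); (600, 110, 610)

(30,102,113): 30²+102² = 11304 < 12769 = 113² → obtuse
(106,274,205): 106²+205² = 53261 < 75076 = 274² → obtuse
(65,102,59): 59²+65² = 7706 < 10404 = 102² → obtuse
(600,110,610): 110²+600² = 372100 = 610² → right
3 of the 4 are obtuse.

3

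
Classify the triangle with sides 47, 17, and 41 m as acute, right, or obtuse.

obtuse

Compare the square of the longest side to the sum of squares of the other two: 17² + 41² = 1970 < 2209 = 47².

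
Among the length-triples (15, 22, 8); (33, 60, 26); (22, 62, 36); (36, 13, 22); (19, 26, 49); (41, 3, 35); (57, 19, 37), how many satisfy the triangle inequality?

(8,15,22): 8+15 > 22 → valid
(26,33,60): 26+33 ≤ 60 → not valid
(22,36,62): 22+36 ≤ 62 → not valid
(13,22,36): 13+22 ≤ 36 → not valid
(19,26,49): 19+26 ≤ 49 → not valid
(3,35,41): 3+35 ≤ 41 → not valid
(19,37,57): 19+37 ≤ 57 → not valid
1 of the 7 triples forms a triangle.

1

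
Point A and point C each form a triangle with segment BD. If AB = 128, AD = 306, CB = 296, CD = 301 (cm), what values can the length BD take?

178 < BD < 434

From triangle ABD: |128 − 306| < BD < 128 + 306, i.e. 178 < BD < 434.
From triangle CBD: 5 < BD < 597.
Both must hold, so BD lies in the intersection.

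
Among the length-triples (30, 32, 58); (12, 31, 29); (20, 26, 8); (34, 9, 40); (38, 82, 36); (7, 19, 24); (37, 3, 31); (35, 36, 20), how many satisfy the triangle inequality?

(30,32,58): 30+32 > 58 → valid
(12,29,31): 12+29 > 31 → valid
(8,20,26): 8+20 > 26 → valid
(9,34,40): 9+34 > 40 → valid
(36,38,82): 36+38 ≤ 82 → not valid
(7,19,24): 7+19 > 24 → valid
(3,31,37): 3+31 ≤ 37 → not valid
(20,35,36): 20+35 > 36 → valid
6 of the 8 triples form a triangle.

6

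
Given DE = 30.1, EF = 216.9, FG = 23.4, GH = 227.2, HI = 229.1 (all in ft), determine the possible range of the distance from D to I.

The maximum is all hops collinear in one direction: 30.1 + 216.9 + 23.4 + 227.2 + 229.1 = 726.7.
The longest hop is 229.1; the others sum to 497.6. Since 229.1 ≤ 497.6, the path can fold back on itself completely, so the minimum distance is 0.

0 ≤ DI ≤ 726.7 ft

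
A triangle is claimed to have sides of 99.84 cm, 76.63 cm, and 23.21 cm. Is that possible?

No

The two shorter sides sum to 99.84, exactly equal to the longest side 99.84.
That gives only a degenerate (flat) triangle — the inequality must be strict.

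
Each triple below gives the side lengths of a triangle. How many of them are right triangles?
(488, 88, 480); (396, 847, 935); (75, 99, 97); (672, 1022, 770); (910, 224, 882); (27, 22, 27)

(488,88,480): 88²+480² = 238144 = 488² → right
(396,847,935): 396²+847² = 874225 = 935² → right
(75,99,97): 75²+97² = 15034 > 9801 = 99² → acute
(672,1022,770): 672²+770² = 1044484 = 1022² → right
(910,224,882): 224²+882² = 828100 = 910² → right
(27,22,27): 22²+27² = 1213 > 729 = 27² → acute
4 of the 6 are right.

4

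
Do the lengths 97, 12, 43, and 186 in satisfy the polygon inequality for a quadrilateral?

No

For a quadrilateral, each side must be shorter than the sum of the others.
Here the longest side is 186, but the remaining 3 sides sum to only 152.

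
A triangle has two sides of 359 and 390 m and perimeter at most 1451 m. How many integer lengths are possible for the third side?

Triangle inequality: 31 < x < 749. Perimeter ≤ 1451 gives x ≤ 1451 − 359 − 390 = 702.
So 31 < x ≤ 702; integers 32 through 702: 671 values.

671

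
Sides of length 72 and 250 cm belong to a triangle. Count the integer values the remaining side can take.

The third side lies in the open interval (178, 322).
Integers from 179 to 321 inclusive: 321 − 179 + 1 = 143.

143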